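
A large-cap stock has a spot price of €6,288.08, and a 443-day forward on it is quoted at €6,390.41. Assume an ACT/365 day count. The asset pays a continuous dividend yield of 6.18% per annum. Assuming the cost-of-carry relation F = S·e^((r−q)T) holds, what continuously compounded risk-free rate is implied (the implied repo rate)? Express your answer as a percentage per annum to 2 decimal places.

7.51%

From F = S·e^((r−q)T): (r − q) = ln(F/S)/T
ln(6390.41/6288.08) = ln(1.016274) = 0.016143
(r − q) = 0.016143 / (443/365) = 0.013301
r = ln(F/S)/T + q = 0.013301 + 0.0618 = 0.075101
r = 7.51%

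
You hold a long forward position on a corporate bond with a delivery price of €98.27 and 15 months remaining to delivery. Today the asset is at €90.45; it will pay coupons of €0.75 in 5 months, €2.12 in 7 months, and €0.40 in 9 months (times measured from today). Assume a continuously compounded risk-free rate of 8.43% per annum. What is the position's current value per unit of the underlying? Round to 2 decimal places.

-€1.11

PV(remaining coupons) I = 0.75·e^(−0.0843·5/12) + 2.12·e^(−0.0843·7/12) + 0.40·e^(−0.0843·9/12) = 3.1179
Current forward F = (S − I)·e^(rT) = (90.45 − 3.1179)·e^(0.0843·15/12) = 87.3321 × 1.111127 = 97.0371
Value (long) = (F − K)·e^(−rT) = (97.0371 − 98.27) × 0.899987 = -1.1096
Value = -€1.11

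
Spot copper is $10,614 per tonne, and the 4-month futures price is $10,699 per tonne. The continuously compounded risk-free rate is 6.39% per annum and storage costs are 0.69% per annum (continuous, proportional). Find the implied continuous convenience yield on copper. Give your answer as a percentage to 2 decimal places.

F = S·e^((r+u−y)T) ⇒ (r+u−y) = ln(F/S)/T
ln(10699/10614) = 0.007976; /T ⇒ 0.023928
y = r + u − ln(F/S)/T = 0.0639 + 0.0069 − 0.023928 = 0.046872
y = 4.69%

4.69%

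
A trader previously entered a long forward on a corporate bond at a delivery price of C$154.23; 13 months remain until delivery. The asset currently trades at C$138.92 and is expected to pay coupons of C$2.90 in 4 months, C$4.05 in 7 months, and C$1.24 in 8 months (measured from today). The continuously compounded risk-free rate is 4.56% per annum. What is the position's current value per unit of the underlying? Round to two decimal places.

-C$15.88

PV(remaining coupons) I = 2.90·e^(−0.0456·4/12) + 4.05·e^(−0.0456·7/12) + 1.24·e^(−0.0456·8/12) = 8.0028
Current forward F = (S − I)·e^(rT) = (138.92 − 8.0028)·e^(0.0456·13/12) = 130.9172 × 1.050641 = 137.5470
Value (long) = (F − K)·e^(−rT) = (137.5470 − 154.23) × 0.951800 = -15.8789
Value = -C$15.88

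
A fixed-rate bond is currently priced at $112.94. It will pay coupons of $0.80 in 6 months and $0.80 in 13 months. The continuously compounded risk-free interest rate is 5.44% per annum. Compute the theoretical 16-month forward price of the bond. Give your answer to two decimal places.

$119.79

PV(coupons) I = 0.80·e^(−0.0544·6/12) + 0.80·e^(−0.0544·13/12)
I = 0.7785 + 0.7542 = 1.5327
F = (S − I)·e^(rT) = (112.94 − 1.5327) · e^(0.0544·16/12)
= 111.4073 · e^0.072533 = 111.4073 × 1.075228 = $119.79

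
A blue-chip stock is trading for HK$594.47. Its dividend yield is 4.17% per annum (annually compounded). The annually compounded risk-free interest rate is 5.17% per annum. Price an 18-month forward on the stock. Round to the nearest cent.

F = S · (1+r)^T / (1+q)^T
= 594.47 × 1.078544 / 1.063198 = 594.47 × 1.014434
F = HK$603.05

HK$603.05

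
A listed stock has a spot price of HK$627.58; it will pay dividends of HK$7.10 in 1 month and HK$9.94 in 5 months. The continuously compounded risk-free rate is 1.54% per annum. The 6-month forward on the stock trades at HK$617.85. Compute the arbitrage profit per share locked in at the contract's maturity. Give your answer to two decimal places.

PV(dividends) I = 7.10·e^(−0.0154·1/12) + 9.94·e^(−0.0154·5/12) = 16.9673
Fair forward F* = (S − I)·e^(rT) = (627.58 − 16.9673)·e^0.007700 = 610.6127 × 1.007730 = 615.3327
Market HK$617.85 > fair 615.3327: forward overpriced → cash-and-carry (borrow at r, buy the stock and collect the dividends, short the forward).
Profit at T = |F_mkt − F*| = |617.85 − 615.3327| = HK$2.52 per share

HK$2.52 per share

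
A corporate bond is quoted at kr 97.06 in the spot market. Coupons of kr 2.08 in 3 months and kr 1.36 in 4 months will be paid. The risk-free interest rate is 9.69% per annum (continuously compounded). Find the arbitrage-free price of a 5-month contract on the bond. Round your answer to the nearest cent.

PV(coupons) I = 2.08·e^(−0.0969·3/12) + 1.36·e^(−0.0969·4/12)
I = 2.0302 + 1.3168 = 3.3470
F = (S − I)·e^(rT) = (97.06 − 3.3470) · e^(0.0969·5/12)
= 93.7130 · e^0.040375 = 93.7130 × 1.041201 = kr 97.57

kr 97.57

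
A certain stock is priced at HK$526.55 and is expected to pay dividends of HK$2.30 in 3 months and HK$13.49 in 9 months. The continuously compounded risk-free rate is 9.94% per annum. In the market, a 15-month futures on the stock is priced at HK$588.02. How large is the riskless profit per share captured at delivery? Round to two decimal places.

PV(dividends) I = 2.30·e^(−0.0994·3/12) + 13.49·e^(−0.0994·9/12) = 14.7644
Fair futures F* = (S − I)·e^(rT) = (526.55 − 14.7644)·e^0.124250 = 511.7856 × 1.132299 = 579.4943
Market HK$588.02 > fair 579.4943: forward overpriced → cash-and-carry (borrow at r, buy the stock and collect the dividends, short the forward).
Profit at T = |F_mkt − F*| = |588.02 − 579.4943| = HK$8.53 per share

HK$8.53 per share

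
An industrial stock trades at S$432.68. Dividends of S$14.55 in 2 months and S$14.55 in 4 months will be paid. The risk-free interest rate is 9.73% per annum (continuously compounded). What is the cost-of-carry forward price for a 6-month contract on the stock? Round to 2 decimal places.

PV(dividends) I = 14.55·e^(−0.0973·2/12) + 14.55·e^(−0.0973·4/12)
I = 14.3160 + 14.0857 = 28.4017
F = (S − I)·e^(rT) = (432.68 − 28.4017) · e^(0.0973·6/12)
= 404.2783 · e^0.048650 = 404.2783 × 1.049853 = S$424.43

S$424.43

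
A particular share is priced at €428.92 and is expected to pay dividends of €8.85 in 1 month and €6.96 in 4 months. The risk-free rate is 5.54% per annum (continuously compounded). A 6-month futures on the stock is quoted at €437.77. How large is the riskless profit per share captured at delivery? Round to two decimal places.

€12.88 per share

PV(dividends) I = 8.85·e^(−0.0554·1/12) + 6.96·e^(−0.0554·4/12) = 15.6419
Fair futures F* = (S − I)·e^(rT) = (428.92 − 15.6419)·e^0.027700 = 413.2781 × 1.028087 = 424.8858
Market €437.77 > fair 424.8858: forward overpriced → cash-and-carry (borrow at r, buy the stock and collect the dividends, short the forward).
Profit at T = |F_mkt − F*| = |437.77 − 424.8858| = €12.88 per share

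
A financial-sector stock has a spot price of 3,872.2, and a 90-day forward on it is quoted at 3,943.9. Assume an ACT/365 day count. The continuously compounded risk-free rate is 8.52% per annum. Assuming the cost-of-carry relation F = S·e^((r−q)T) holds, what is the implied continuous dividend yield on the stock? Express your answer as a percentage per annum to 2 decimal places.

1.08%

From F = S·e^((r−q)T): (r − q) = ln(F/S)/T
ln(3943.9/3872.2) = ln(1.018517) = 0.018348
(r − q) = 0.018348 / (90/365) = 0.074411
q = r − ln(F/S)/T = 0.0852 − 0.074411 = 0.010789
q = 1.08%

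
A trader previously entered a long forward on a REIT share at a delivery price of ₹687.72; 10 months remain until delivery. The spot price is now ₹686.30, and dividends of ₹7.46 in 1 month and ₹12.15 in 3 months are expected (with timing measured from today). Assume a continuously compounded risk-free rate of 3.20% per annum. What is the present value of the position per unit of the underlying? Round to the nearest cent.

-₹2.82

PV(remaining dividends) I = 7.46·e^(−0.0320·1/12) + 12.15·e^(−0.0320·3/12) = 19.4933
Current forward F = (S − I)·e^(rT) = (686.30 − 19.4933)·e^(0.0320·10/12) = 666.8067 × 1.027025 = 684.8272
Value (long) = (F − K)·e^(−rT) = (684.8272 − 687.72) × 0.973686 = -2.8167
Value = -₹2.82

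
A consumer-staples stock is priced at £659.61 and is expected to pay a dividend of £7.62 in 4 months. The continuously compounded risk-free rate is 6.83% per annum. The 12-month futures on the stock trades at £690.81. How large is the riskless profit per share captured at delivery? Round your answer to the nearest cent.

PV(dividends) I = 7.62·e^(−0.0683·4/12) = 7.4485
Fair futures F* = (S − I)·e^(rT) = (659.61 − 7.4485)·e^0.068300 = 652.1615 × 1.070686 = 698.2602
Market £690.81 < fair 698.2602: forward underpriced → reverse cash-and-carry (short the stock, invest proceeds at r, pay the dividends, go long the forward).
Profit at T = |F_mkt − F*| = |690.81 − 698.2602| = £7.45 per share

£7.45 per share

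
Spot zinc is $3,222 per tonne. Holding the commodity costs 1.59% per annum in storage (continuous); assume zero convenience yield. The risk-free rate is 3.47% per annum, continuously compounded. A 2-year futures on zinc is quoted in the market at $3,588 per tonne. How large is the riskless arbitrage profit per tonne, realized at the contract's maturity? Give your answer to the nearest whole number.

Fair futures: F* = S·e^(carry·T), with carry = (r + u) = 0.0347 + 0.0159 = 0.0506
F* = 3222 · e^(0.0506 × 2) = 3222 · e^0.101200 = 3222 × 1.106498 = $3565.1366
Market $3588 > fair $3565.1366: forward overpriced → cash-and-carry (buy spot, short the forward).
At maturity, profit = |F_mkt − F*| = |3588 − 3565.1366| = $23 per tonne

$23 per tonne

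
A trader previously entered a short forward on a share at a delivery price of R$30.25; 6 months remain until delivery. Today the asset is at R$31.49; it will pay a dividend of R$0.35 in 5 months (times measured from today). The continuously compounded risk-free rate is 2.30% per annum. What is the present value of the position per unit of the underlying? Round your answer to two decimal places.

PV(remaining dividends) I = 0.35·e^(−0.0230·5/12) = 0.3467
Current forward F = (S − I)·e^(rT) = (31.49 − 0.3467)·e^(0.0230·6/12) = 31.1433 × 1.011566 = 31.5035
Value (long) = (F − K)·e^(−rT) = (31.5035 − 30.25) × 0.988566 = 1.2392
Short position value = −(long value) = -R$1.24

-R$1.24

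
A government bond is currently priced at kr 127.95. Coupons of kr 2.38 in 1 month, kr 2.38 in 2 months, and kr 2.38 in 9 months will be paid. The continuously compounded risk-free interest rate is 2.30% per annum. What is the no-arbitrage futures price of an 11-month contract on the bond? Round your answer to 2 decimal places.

PV(coupons) I = 2.38·e^(−0.0230·1/12) + 2.38·e^(−0.0230·2/12) + 2.38·e^(−0.0230·9/12)
I = 2.3754 + 2.3709 + 2.3393 = 7.0856
F = (S − I)·e^(rT) = (127.95 − 7.0856) · e^(0.0230·11/12)
= 120.8644 · e^0.021083 = 120.8644 × 1.021307 = kr 123.44

kr 123.44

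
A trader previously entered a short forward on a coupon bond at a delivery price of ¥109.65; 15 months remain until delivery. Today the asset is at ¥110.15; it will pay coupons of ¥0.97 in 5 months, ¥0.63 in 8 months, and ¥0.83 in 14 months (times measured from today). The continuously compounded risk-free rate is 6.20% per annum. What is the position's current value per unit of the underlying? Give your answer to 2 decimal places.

PV(remaining coupons) I = 0.97·e^(−0.0620·5/12) + 0.63·e^(−0.0620·8/12) + 0.83·e^(−0.0620·14/12) = 2.3218
Current forward F = (S − I)·e^(rT) = (110.15 − 2.3218)·e^(0.0620·15/12) = 107.8282 × 1.080582 = 116.5172
Value (long) = (F − K)·e^(−rT) = (116.5172 − 109.65) × 0.925427 = 6.3551
Short position value = −(long value) = -¥6.36

-¥6.36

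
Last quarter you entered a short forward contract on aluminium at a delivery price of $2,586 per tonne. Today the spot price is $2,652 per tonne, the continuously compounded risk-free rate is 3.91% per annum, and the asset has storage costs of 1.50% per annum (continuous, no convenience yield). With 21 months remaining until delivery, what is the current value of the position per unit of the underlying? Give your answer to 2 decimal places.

-$307.57 per tonne

Current fair forward for the remaining 21 months: F = S·e^((r + u)·T), (r + u) = 0.0391 + 0.0150 = 0.0541
F = 2652 · e^(0.0541 × 21/12) = 2652 × 1.09930152 = 2915.3476
Value of long forward = (F − K)·e^(−rT) = (2915.3476 − 2586) · e^(−0.0391·21/12)
= 329.3476 × 0.93386350 = 307.57
Short position value = −(long value) = -$307.57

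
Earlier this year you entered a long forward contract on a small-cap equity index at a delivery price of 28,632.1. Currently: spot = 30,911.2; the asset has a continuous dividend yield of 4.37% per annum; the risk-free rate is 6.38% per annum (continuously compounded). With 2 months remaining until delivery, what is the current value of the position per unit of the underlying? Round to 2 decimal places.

Current fair forward for the remaining 2 months: F = S·e^((r − q)·T), (r − q) = 0.0638 − 0.0437 = 0.0201
F = 30911.2 · e^(0.0201 × 2/12) = 30911.2 × 1.00335562 = 31014.9262
Value of long forward = (F − K)·e^(−rT) = (31014.9262 − 28632.1) · e^(−0.0638·2/12)
= 2382.8262 × 0.98942300 = 2357.62

2357.62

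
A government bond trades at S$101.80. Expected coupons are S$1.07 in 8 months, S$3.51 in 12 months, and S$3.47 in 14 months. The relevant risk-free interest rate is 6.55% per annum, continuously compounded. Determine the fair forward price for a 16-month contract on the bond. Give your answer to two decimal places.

S$102.88

PV(coupons) I = 1.07·e^(−0.0655·8/12) + 3.51·e^(−0.0655·12/12) + 3.47·e^(−0.0655·14/12)
I = 1.0243 + 3.2875 + 3.2147 = 7.5265
F = (S − I)·e^(rT) = (101.80 − 7.5265) · e^(0.0655·16/12)
= 94.2735 · e^0.087333 = 94.2735 × 1.091260 = S$102.88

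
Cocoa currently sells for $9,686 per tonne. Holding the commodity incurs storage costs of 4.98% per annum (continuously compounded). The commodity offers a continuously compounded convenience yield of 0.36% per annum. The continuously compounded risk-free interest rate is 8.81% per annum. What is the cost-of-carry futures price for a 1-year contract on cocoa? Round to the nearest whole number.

$11,078 per tonne

Net carry = r + u − y = 0.0881 + 0.0498 − 0.0036 = 0.1343
F = S·e^((r+u−y)T) = 9686 · e^(0.1343 × 1) = 9686 · e^0.134300
= 9686 × 1.143736 = $11,078 per tonne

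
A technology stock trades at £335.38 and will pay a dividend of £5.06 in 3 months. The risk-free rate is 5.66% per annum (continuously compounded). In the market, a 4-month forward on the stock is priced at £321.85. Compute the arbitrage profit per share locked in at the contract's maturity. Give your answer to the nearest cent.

£14.83 per share

PV(dividends) I = 5.06·e^(−0.0566·3/12) = 4.9889
Fair forward F* = (S − I)·e^(rT) = (335.38 − 4.9889)·e^0.018867 = 330.3911 × 1.019046 = 336.6837
Market £321.85 < fair 336.6837: forward underpriced → reverse cash-and-carry (short the stock, invest proceeds at r, pay the dividends, go long the forward).
Profit at T = |F_mkt − F*| = |321.85 − 336.6837| = £14.83 per share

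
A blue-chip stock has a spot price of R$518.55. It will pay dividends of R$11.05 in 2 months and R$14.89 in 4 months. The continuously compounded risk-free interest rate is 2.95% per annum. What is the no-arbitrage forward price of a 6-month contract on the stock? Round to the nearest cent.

PV(dividends) I = 11.05·e^(−0.0295·2/12) + 14.89·e^(−0.0295·4/12)
I = 10.9958 + 14.7443 = 25.7401
F = (S − I)·e^(rT) = (518.55 − 25.7401) · e^(0.0295·6/12)
= 492.8099 · e^0.014750 = 492.8099 × 1.014859 = R$500.13

R$500.13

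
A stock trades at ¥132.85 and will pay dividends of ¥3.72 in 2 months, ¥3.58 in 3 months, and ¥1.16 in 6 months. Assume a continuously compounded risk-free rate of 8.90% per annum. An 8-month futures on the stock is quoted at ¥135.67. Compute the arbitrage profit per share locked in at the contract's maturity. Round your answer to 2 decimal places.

¥3.48 per share

PV(dividends) I = 3.72·e^(−0.0890·2/12) + 3.58·e^(−0.0890·3/12) + 1.16·e^(−0.0890·6/12) = 8.2760
Fair futures F* = (S − I)·e^(rT) = (132.85 − 8.2760)·e^0.059333 = 124.5740 × 1.061129 = 132.1891
Market ¥135.67 > fair 132.1891: forward overpriced → cash-and-carry (borrow at r, buy the stock and collect the dividends, short the forward).
Profit at T = |F_mkt − F*| = |135.67 − 132.1891| = ¥3.48 per share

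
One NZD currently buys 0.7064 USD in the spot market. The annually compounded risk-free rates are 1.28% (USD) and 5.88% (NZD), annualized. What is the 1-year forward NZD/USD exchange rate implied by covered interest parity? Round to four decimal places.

By covered interest parity, F = S · (1+r_USD)^T / (1+r_NZD)^T
= 0.7064 × 1.012800 / 1.058800 = 0.7064 × 0.956555
F = 0.6757 USD per NZD

0.6757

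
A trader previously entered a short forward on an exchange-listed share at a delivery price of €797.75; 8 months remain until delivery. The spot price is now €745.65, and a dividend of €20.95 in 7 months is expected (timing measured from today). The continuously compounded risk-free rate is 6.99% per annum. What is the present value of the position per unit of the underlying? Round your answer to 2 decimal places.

€35.89

PV(remaining dividends) I = 20.95·e^(−0.0699·7/12) = 20.1129
Current forward F = (S − I)·e^(rT) = (745.65 − 20.1129)·e^(0.0699·8/12) = 725.5371 × 1.047703 = 760.1474
Value (long) = (F − K)·e^(−rT) = (760.1474 − 797.75) × 0.954469 = -35.8905
Short position value = −(long value) = €35.89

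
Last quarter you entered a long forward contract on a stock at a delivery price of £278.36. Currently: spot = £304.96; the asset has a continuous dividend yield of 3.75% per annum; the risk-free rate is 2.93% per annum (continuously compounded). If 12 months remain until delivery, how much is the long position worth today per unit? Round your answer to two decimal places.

£23.41

Current fair forward for the remaining 12 months: F = S·e^((r − q)·T), (r − q) = 0.0293 − 0.0375 = -0.0082
F = 304.96 · e^(-0.0082 × 12/12) = 304.96 × 0.991834 = 302.4697
Value of long forward = (F − K)·e^(−rT) = (302.4697 − 278.36) · e^(−0.0293·12/12)
= 24.1097 × 0.971125 = 23.41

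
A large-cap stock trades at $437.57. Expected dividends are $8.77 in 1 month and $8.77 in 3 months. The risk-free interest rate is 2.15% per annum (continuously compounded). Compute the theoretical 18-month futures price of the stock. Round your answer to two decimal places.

$433.86

PV(dividends) I = 8.77·e^(−0.0215·1/12) + 8.77·e^(−0.0215·3/12)
I = 8.7543 + 8.7230 = 17.4773
F = (S − I)·e^(rT) = (437.57 − 17.4773) · e^(0.0215·18/12)
= 420.0927 · e^0.032250 = 420.0927 × 1.032776 = $433.86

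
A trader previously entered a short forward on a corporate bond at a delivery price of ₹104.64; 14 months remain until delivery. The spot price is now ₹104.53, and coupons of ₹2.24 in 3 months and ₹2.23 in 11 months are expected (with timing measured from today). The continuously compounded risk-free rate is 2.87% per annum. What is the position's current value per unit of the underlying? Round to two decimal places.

PV(remaining coupons) I = 2.24·e^(−0.0287·3/12) + 2.23·e^(−0.0287·11/12) = 4.3961
Current forward F = (S − I)·e^(rT) = (104.53 − 4.3961)·e^(0.0287·14/12) = 100.1339 × 1.034050 = 103.5435
Value (long) = (F − K)·e^(−rT) = (103.5435 − 104.64) × 0.967071 = -1.0604
Short position value = −(long value) = ₹1.06

₹1.06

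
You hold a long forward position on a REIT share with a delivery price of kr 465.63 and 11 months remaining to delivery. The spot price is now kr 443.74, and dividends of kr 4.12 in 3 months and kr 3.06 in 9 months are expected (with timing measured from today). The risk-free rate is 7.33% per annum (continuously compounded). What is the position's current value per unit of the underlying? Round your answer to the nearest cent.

kr 1.43

PV(remaining dividends) I = 4.12·e^(−0.0733·3/12) + 3.06·e^(−0.0733·9/12) = 6.9415
Current forward F = (S − I)·e^(rT) = (443.74 − 6.9415)·e^(0.0733·11/12) = 436.7985 × 1.069500 = 467.1560
Value (long) = (F − K)·e^(−rT) = (467.1560 − 465.63) × 0.935016 = 1.4268
Value = kr 1.43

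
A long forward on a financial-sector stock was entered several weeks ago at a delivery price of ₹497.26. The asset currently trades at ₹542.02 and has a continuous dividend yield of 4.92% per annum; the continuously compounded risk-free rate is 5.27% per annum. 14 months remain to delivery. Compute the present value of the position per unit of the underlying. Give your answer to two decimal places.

₹44.18

Current fair forward for the remaining 14 months: F = S·e^((r − q)·T), (r − q) = 0.0527 − 0.0492 = 0.0035
F = 542.02 · e^(0.0035 × 14/12) = 542.02 × 1.004092 = 544.2379
Value of long forward = (F − K)·e^(−rT) = (544.2379 − 497.26) · e^(−0.0527·14/12)
= 46.9779 × 0.940369 = 44.18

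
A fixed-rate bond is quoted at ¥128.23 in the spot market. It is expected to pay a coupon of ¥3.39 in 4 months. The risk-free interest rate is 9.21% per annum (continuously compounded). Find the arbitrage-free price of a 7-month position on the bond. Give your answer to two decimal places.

¥131.84

PV(coupons) I = 3.39·e^(−0.0921·4/12)
I = 3.2875
F = (S − I)·e^(rT) = (128.23 − 3.2875) · e^(0.0921·7/12)
= 124.9425 · e^0.053725 = 124.9425 × 1.055194 = ¥131.84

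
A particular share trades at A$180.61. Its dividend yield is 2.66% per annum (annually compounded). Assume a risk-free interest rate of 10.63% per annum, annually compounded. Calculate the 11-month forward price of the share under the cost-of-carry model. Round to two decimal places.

F = S · (1+r)^T / (1+q)^T
= 180.61 × 1.097026 / 1.024357 = 180.61 × 1.070941
F = A$193.42

A$193.42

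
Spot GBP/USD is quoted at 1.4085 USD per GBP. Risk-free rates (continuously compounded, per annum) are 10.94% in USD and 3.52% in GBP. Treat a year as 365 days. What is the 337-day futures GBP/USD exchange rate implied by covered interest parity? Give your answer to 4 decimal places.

F = S·e^((r_USD − r_GBP)T) = 1.4085 · e^((0.1094 − 0.0352) × 337/365)
= 1.4085 · e^0.068508 = 1.4085 × 1.070909
F = 1.5084 USD per GBP

1.5084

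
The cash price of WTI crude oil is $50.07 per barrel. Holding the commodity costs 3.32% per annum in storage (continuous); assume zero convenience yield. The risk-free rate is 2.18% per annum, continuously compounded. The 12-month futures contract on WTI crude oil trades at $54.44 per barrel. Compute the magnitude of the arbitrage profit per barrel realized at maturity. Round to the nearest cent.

Fair futures: F* = S·e^(carry·T), with carry = (r + u) = 0.0218 + 0.0332 = 0.0550
F* = 50.07 · e^(0.0550 × 12/12) = 50.07 · e^0.055000 = 50.07 × 1.056541 = $52.9010
Market $54.44 > fair $52.9010: forward overpriced → cash-and-carry (buy spot, short the forward).
At maturity, profit = |F_mkt − F*| = |54.44 − 52.9010| = $1.54 per barrel

$1.54 per barrel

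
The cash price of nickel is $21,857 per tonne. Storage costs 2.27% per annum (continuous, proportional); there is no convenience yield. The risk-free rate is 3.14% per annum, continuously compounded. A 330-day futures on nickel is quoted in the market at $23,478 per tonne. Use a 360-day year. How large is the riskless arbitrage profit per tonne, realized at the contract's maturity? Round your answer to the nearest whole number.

Fair futures: F* = S·e^(carry·T), with carry = (r + u) = 0.0314 + 0.0227 = 0.0541
F* = 21857 · e^(0.0541 × 330/360) = 21857 · e^0.049592 = 21857 × 1.050842 = $22968.2536
Market $23478 > fair $22968.2536: forward overpriced → cash-and-carry (buy spot, short the forward).
At maturity, profit = |F_mkt − F*| = |23478 − 22968.2536| = $510 per tonne

$510 per tonne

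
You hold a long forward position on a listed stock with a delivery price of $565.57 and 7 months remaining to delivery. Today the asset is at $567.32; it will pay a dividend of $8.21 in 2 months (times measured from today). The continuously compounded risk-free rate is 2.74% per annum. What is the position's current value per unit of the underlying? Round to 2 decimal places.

PV(remaining dividends) I = 8.21·e^(−0.0274·2/12) = 8.1726
Current forward F = (S − I)·e^(rT) = (567.32 − 8.1726)·e^(0.0274·7/12) = 559.1474 × 1.016112 = 568.1564
Value (long) = (F − K)·e^(−rT) = (568.1564 − 565.57) × 0.984144 = 2.5454
Value = $2.55

$2.55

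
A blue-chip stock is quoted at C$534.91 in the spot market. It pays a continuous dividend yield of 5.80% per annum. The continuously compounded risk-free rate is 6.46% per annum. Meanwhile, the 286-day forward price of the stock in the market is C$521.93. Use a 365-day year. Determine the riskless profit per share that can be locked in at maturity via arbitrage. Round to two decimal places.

Fair forward: F* = S·e^(carry·T), with carry = (r − q) = 0.0646 − 0.0580 = 0.0066
F* = 534.91 · e^(0.0066 × 286/365) = 534.91 · e^0.005172 = 534.91 × 1.005185 = C$537.6835
Market C$521.93 < fair C$537.6835: forward underpriced → reverse cash-and-carry (short spot, go long the forward).
At maturity, profit = |F_mkt − F*| = |521.93 − 537.6835| = C$15.75 per share

C$15.75 per share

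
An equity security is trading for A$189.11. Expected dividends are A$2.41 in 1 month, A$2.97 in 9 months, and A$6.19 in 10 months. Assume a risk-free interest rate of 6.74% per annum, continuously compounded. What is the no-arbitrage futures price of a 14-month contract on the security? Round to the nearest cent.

PV(dividends) I = 2.41·e^(−0.0674·1/12) + 2.97·e^(−0.0674·9/12) + 6.19·e^(−0.0674·10/12)
I = 2.3965 + 2.8236 + 5.8519 = 11.0720
F = (S − I)·e^(rT) = (189.11 − 11.0720) · e^(0.0674·14/12)
= 178.0380 · e^0.078633 = 178.0380 × 1.081807 = A$192.60

A$192.60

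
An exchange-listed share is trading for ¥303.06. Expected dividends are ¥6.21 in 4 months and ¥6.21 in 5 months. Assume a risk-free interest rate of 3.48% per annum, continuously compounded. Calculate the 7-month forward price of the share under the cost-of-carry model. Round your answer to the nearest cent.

¥296.76

PV(dividends) I = 6.21·e^(−0.0348·4/12) + 6.21·e^(−0.0348·5/12)
I = 6.1384 + 6.1206 = 12.2590
F = (S − I)·e^(rT) = (303.06 − 12.2590) · e^(0.0348·7/12)
= 290.8010 · e^0.020300 = 290.8010 × 1.020507 = ¥296.76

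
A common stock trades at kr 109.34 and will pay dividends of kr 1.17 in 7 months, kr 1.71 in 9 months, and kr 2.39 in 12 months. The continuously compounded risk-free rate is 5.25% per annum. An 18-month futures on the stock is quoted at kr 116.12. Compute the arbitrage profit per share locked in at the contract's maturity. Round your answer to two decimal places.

kr 3.28 per share

PV(dividends) I = 1.17·e^(−0.0525·7/12) + 1.71·e^(−0.0525·9/12) + 2.39·e^(−0.0525·12/12) = 5.0465
Fair futures F* = (S − I)·e^(rT) = (109.34 − 5.0465)·e^0.078750 = 104.2935 × 1.081934 = 112.8387
Market kr 116.12 > fair 112.8387: forward overpriced → cash-and-carry (borrow at r, buy the stock and collect the dividends, short the forward).
Profit at T = |F_mkt − F*| = |116.12 − 112.8387| = kr 3.28 per share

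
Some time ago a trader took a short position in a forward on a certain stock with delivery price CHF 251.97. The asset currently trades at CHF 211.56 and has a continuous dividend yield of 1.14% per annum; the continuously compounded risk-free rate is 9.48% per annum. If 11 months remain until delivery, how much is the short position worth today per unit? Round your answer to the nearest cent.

CHF 21.64

Current fair forward for the remaining 11 months: F = S·e^((r − q)·T), (r − q) = 0.0948 − 0.0114 = 0.0834
F = 211.56 · e^(0.0834 × 11/12) = 211.56 × 1.079448 = 228.3680
Value of long forward = (F − K)·e^(−rT) = (228.3680 − 251.97) · e^(−0.0948·11/12)
= -23.6020 × 0.916769 = -21.64
Short position value = −(long value) = CHF 21.64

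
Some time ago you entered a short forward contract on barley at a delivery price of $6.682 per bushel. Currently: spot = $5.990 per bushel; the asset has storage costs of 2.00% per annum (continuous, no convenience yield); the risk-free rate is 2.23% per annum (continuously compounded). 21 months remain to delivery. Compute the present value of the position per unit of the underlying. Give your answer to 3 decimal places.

Current fair forward for the remaining 21 months: F = S·e^((r + u)·T), (r + u) = 0.0223 + 0.0200 = 0.0423
F = 5.990 · e^(0.0423 × 21/12) = 5.990 × 1.076834 = 6.4502
Value of long forward = (F − K)·e^(−rT) = (6.4502 − 6.682) · e^(−0.0223·21/12)
= -0.2318 × 0.961727 = -0.223
Short position value = −(long value) = $0.223

$0.223 per bushel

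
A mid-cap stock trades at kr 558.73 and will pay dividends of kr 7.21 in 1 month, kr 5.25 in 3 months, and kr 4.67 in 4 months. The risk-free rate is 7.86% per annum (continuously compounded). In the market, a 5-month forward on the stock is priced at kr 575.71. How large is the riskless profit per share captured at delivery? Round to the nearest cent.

kr 15.80 per share

PV(dividends) I = 7.21·e^(−0.0786·1/12) + 5.25·e^(−0.0786·3/12) + 4.67·e^(−0.0786·4/12) = 16.8600
Fair forward F* = (S − I)·e^(rT) = (558.73 − 16.8600)·e^0.032750 = 541.8700 × 1.033292 = 559.9099
Market kr 575.71 > fair 559.9099: forward overpriced → cash-and-carry (borrow at r, buy the stock and collect the dividends, short the forward).
Profit at T = |F_mkt − F*| = |575.71 − 559.9099| = kr 15.80 per share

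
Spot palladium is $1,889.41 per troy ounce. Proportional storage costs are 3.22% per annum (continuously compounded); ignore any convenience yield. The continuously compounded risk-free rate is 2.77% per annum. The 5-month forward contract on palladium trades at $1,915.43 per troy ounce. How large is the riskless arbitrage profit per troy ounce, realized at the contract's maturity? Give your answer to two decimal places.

Fair forward: F* = S·e^(carry·T), with carry = (r + u) = 0.0277 + 0.0322 = 0.0599
F* = 1889.41 · e^(0.0599 × 5/12) = 1889.41 · e^0.02495833 = 1889.41 × 1.02527240 = $1937.1599
Market $1915.43 < fair $1937.1599: forward underpriced → reverse cash-and-carry (short spot, go long the forward).
At maturity, profit = |F_mkt − F*| = |1915.43 − 1937.1599| = $21.73 per troy ounce

$21.73 per troy ounce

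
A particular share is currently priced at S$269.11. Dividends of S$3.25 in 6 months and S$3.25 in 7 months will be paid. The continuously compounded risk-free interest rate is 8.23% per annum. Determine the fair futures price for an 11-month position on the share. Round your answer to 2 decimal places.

S$283.49

PV(dividends) I = 3.25·e^(−0.0823·6/12) + 3.25·e^(−0.0823·7/12)
I = 3.1190 + 3.0977 = 6.2167
F = (S − I)·e^(rT) = (269.11 − 6.2167) · e^(0.0823·11/12)
= 262.8933 · e^0.075442 = 262.8933 × 1.078361 = S$283.49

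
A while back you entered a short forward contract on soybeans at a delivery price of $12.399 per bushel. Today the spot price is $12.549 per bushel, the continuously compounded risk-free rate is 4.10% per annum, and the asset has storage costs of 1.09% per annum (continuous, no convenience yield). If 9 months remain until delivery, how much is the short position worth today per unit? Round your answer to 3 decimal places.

-$0.628 per bushel

Current fair forward for the remaining 9 months: F = S·e^((r + u)·T), (r + u) = 0.0410 + 0.0109 = 0.0519
F = 12.549 · e^(0.0519 × 9/12) = 12.549 × 1.039693 = 13.0471
Value of long forward = (F − K)·e^(−rT) = (13.0471 − 12.399) · e^(−0.0410·9/12)
= 0.6481 × 0.969718 = 0.628
Short position value = −(long value) = -$0.628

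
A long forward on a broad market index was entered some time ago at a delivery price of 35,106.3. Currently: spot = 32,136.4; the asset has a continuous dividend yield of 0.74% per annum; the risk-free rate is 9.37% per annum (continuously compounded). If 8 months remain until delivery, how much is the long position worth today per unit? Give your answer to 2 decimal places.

-1002.17

Current fair forward for the remaining 8 months: F = S·e^((r − q)·T), (r − q) = 0.0937 − 0.0074 = 0.0863
F = 32136.4 · e^(0.0863 × 8/12) = 32136.4 × 1.05922058 = 34039.5362
Value of long forward = (F − K)·e^(−rT) = (34039.5362 − 35106.3) · e^(−0.0937·8/12)
= -1066.7638 × 0.93944438 = -1002.17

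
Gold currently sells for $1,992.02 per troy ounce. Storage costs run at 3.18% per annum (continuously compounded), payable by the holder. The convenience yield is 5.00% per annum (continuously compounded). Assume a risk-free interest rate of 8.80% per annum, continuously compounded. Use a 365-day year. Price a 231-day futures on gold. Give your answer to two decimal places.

Net carry = r + u − y = 0.0880 + 0.0318 − 0.0500 = 0.0698
F = S·e^((r+u−y)T) = 1992.02 · e^(0.0698 × 231/365) = 1992.02 · e^0.04417479
= 1992.02 × 1.04516502 = $2,081.99 per troy ounce

$2,081.99 per troy ounce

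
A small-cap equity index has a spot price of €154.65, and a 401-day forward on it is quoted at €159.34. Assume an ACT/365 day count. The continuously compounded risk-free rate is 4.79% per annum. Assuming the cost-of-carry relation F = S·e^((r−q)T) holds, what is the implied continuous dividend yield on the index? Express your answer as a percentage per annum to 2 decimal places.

2.07%

From F = S·e^((r−q)T): (r − q) = ln(F/S)/T
ln(159.34/154.65) = ln(1.030327) = 0.029876
(r − q) = 0.029876 / (401/365) = 0.027194
q = r − ln(F/S)/T = 0.0479 − 0.027194 = 0.020706
q = 2.07%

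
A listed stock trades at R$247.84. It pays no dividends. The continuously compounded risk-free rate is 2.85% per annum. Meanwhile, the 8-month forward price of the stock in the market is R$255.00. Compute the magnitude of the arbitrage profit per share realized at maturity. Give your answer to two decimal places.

Fair forward: F* = S·e^(carry·T), with carry = r = 0.0285
F* = 247.84 · e^(0.0285 × 8/12) = 247.84 · e^0.019000 = 247.84 × 1.019182 = R$252.5941
Market R$255.00 > fair R$252.5941: forward overpriced → cash-and-carry (buy spot, short the forward).
At maturity, profit = |F_mkt − F*| = |255.00 − 252.5941| = R$2.41 per share

R$2.41 per share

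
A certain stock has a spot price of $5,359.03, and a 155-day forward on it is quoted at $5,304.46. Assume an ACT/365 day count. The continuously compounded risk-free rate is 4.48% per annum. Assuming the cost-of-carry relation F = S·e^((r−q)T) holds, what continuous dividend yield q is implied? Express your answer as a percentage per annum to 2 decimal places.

From F = S·e^((r−q)T): (r − q) = ln(F/S)/T
ln(5304.46/5359.03) = ln(0.989817) = -0.010235
(r − q) = -0.010235 / (155/365) = -0.024102
q = r − ln(F/S)/T = 0.0448 + 0.024102 = 0.068902
q = 6.89%

6.89%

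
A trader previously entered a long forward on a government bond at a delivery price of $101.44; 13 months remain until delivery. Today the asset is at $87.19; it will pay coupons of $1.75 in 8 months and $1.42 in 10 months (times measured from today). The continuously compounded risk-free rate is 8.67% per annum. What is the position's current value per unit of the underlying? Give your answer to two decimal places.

-$8.13

PV(remaining coupons) I = 1.75·e^(−0.0867·8/12) + 1.42·e^(−0.0867·10/12) = 2.9727
Current forward F = (S − I)·e^(rT) = (87.19 − 2.9727)·e^(0.0867·13/12) = 84.2173 × 1.098477 = 92.5108
Value (long) = (F − K)·e^(−rT) = (92.5108 − 101.44) × 0.910351 = -8.1287
Value = -$8.13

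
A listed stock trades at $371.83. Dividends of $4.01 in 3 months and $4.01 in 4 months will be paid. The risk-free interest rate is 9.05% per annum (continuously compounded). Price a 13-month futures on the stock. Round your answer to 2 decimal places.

PV(dividends) I = 4.01·e^(−0.0905·3/12) + 4.01·e^(−0.0905·4/12)
I = 3.9203 + 3.8908 = 7.8111
F = (S − I)·e^(rT) = (371.83 − 7.8111) · e^(0.0905·13/12)
= 364.0189 · e^0.098042 = 364.0189 × 1.103009 = $401.52

$401.52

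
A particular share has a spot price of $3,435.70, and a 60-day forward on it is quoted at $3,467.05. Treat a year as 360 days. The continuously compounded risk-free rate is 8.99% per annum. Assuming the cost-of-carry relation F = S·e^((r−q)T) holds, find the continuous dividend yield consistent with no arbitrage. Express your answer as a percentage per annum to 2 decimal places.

3.54%

From F = S·e^((r−q)T): (r − q) = ln(F/S)/T
ln(3467.05/3435.70) = ln(1.009125) = 0.009084
(r − q) = 0.009084 / (60/360) = 0.054504
q = r − ln(F/S)/T = 0.0899 − 0.054504 = 0.035396
q = 3.54%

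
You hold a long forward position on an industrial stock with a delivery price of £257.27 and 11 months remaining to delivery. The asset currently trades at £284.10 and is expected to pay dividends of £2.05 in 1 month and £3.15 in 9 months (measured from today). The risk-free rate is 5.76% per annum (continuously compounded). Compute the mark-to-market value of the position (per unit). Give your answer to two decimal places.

£35.00

PV(remaining dividends) I = 2.05·e^(−0.0576·1/12) + 3.15·e^(−0.0576·9/12) = 5.0570
Current forward F = (S − I)·e^(rT) = (284.10 − 5.0570)·e^(0.0576·11/12) = 279.0430 × 1.054219 = 294.1724
Value (long) = (F − K)·e^(−rT) = (294.1724 − 257.27) × 0.948570 = 35.0045
Value = £35.00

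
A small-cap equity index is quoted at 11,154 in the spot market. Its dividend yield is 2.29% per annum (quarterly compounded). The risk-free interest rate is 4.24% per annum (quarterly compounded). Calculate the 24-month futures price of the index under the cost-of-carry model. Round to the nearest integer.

F = S · (1+r/4)^(4T) / (1+q/4)^(4T)
= 11154 × 1.088014 / 1.046728 = 11154 × 1.039443
F = 11,594

11,594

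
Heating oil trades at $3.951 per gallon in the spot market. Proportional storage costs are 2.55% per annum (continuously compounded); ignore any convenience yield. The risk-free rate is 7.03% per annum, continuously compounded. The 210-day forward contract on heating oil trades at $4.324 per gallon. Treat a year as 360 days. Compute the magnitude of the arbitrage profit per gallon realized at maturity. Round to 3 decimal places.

$0.146 per gallon

Fair forward: F* = S·e^(carry·T), with carry = (r + u) = 0.0703 + 0.0255 = 0.0958
F* = 3.951 · e^(0.0958 × 210/360) = 3.951 · e^0.055883 = 3.951 × 1.057474 = $4.1781
Market $4.324 > fair $4.1781: forward overpriced → cash-and-carry (buy spot, short the forward).
At maturity, profit = |F_mkt − F*| = |4.324 − 4.1781| = $0.146 per gallon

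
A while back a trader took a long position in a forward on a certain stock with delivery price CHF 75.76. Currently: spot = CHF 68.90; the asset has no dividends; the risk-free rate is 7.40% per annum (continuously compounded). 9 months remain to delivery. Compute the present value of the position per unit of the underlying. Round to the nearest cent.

-CHF 2.77

Current fair forward for the remaining 9 months: F = S·e^(r·T), r = 0.0740
F = 68.90 · e^(0.0740 × 9/12) = 68.90 × 1.057069 = 72.8321
Value of long forward = (F − K)·e^(−rT) = (72.8321 − 75.76) · e^(−0.0740·9/12)
= -2.9279 × 0.946012 = -2.77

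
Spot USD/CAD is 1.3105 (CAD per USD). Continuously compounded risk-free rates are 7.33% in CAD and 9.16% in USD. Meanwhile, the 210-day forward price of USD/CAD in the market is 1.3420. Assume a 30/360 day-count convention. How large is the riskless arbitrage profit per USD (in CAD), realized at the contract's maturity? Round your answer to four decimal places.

Fair forward: F* = S·e^(carry·T), with carry = (r_CAD − r_USD) = 0.0733 − 0.0916 = -0.0183
F* = 1.3105 · e^(-0.0183 × 210/360) = 1.3105 · e^-0.010675 = 1.3105 × 0.989382 = 1.2966
Market 1.3420 > fair 1.2966: forward overpriced → cash-and-carry (buy spot, short the forward).
At maturity, profit = |F_mkt − F*| = |1.3420 − 1.2966| = 0.0454 per USD (in CAD)

0.0454 per USD (in CAD)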